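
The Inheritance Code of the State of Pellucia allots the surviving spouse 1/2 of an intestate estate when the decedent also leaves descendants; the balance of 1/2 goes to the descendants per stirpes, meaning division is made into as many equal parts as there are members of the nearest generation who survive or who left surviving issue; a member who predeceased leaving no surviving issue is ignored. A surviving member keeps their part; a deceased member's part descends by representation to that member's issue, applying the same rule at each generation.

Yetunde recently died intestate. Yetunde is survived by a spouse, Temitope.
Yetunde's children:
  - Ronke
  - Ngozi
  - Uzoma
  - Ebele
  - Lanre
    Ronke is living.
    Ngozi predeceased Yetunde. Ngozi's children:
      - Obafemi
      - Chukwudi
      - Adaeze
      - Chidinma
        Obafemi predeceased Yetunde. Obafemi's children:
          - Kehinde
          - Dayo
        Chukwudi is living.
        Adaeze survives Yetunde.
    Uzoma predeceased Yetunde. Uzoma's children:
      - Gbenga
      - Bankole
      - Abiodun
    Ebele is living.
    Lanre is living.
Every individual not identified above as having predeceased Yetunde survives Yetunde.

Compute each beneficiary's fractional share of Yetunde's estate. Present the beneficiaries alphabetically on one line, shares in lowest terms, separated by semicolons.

Abiodun 1/30; Adaeze 1/40; Bankole 1/30; Chidinma 1/40; Chukwudi 1/40; Dayo 1/80; Ebele 1/10; Gbenga 1/30; Kehinde 1/80; Lanre 1/10; Ronke 1/10; Temitope 1/2

Temitope, as surviving spouse, takes 1/2.
The remaining 1/2 passes to Yetunde's descendants per stirpes.
The 1/2 is divided into 5 equal shares of 1/10 among Ronke, Ngozi, Uzoma, Ebele, Lanre.
Ronke is living and takes 1/10.
Ngozi predeceased; the 1/10 allotted to Ngozi's branch passes to Ngozi's issue by representation.
The 1/10 is divided into 4 equal shares of 1/40 among Obafemi, Chukwudi, Adaeze, Chidinma.
Obafemi predeceased; the 1/40 allotted to Obafemi's branch passes to Obafemi's issue by representation.
The 1/40 is divided into 2 equal shares of 1/80 among Kehinde, Dayo.
Kehinde is living and takes 1/80.
Dayo is living and takes 1/80.
Chukwudi is living and takes 1/40.
Adaeze is living and takes 1/40.
Chidinma is living and takes 1/40.
Uzoma predeceased; the 1/10 allotted to Uzoma's branch passes to Uzoma's issue by representation.
The 1/10 is divided into 3 equal shares of 1/30 among Gbenga, Bankole, Abiodun.
Gbenga is living and takes 1/30.
Bankole is living and takes 1/30.
Abiodun is living and takes 1/30.
Ebele is living and takes 1/10.
Lanre is living and takes 1/10.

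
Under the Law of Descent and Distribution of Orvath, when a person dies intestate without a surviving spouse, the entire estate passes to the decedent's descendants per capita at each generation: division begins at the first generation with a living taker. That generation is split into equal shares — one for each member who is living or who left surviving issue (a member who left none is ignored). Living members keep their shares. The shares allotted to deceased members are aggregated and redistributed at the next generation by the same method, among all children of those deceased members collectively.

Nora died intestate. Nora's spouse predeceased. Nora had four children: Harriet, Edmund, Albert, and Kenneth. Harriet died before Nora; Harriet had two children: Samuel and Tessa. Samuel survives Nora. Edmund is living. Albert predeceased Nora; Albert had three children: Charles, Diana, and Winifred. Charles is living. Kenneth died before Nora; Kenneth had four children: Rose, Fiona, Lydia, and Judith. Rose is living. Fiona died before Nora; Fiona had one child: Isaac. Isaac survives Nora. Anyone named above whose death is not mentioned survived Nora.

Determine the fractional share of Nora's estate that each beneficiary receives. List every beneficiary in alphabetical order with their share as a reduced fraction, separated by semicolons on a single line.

Charles 1/12; Diana 1/12; Edmund 1/4; Isaac 1/12; Judith 1/12; Lydia 1/12; Rose 1/12; Samuel 1/12; Tessa 1/12; Winifred 1/12

There is no surviving spouse, so the entire estate passes to Nora's descendants per capita at each generation.
At generation 1 (Harriet, Edmund, Albert, Kenneth) there are 4 shares of (1)/4 = 1/4 each.
Living: Edmund — each takes 1/4.
Deceased: Harriet, Albert, and Kenneth. Their combined 3/4 is pooled and carried to generation 2.
At generation 2 (Samuel, Tessa, Charles, Diana, Winifred, Rose, Fiona, Lydia, Judith) there are 9 shares of (3/4)/9 = 1/12 each.
Living: Samuel, Tessa, Charles, Diana, Winifred, Rose, Lydia, and Judith — each takes 1/12.
Deceased: Fiona. That 1/12 share is carried to generation 3.
At generation 3 (Isaac) there are 1 shares of (1/12)/1 = 1/12 each.
Living: Isaac — each takes 1/12.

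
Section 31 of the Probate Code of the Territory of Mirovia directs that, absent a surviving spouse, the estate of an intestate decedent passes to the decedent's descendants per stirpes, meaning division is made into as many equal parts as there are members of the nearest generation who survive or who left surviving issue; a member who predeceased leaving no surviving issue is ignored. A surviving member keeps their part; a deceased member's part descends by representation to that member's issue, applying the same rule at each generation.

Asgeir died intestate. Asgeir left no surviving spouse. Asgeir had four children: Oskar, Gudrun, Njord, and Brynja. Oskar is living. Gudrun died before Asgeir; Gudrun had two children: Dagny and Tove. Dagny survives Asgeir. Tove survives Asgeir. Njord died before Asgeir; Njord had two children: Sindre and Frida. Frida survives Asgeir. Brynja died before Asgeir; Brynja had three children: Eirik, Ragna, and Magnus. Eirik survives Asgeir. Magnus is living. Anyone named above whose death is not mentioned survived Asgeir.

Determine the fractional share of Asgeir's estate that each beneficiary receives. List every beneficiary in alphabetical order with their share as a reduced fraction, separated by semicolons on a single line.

Dagny 1/8; Eirik 1/12; Frida 1/8; Magnus 1/12; Oskar 1/4; Ragna 1/12; Sindre 1/8; Tove 1/8

There is no surviving spouse, so the entire estate passes to Asgeir's descendants per stirpes.
The estate is divided into 4 equal shares of 1/4 among Oskar, Gudrun, Njord, Brynja.
Oskar is living and takes 1/4.
Gudrun predeceased; the 1/4 allotted to Gudrun's branch passes to Gudrun's issue by representation.
The 1/4 is divided into 2 equal shares of 1/8 among Dagny, Tove.
Dagny is living and takes 1/8.
Tove is living and takes 1/8.
Njord predeceased; the 1/4 allotted to Njord's branch passes to Njord's issue by representation.
The 1/4 is divided into 2 equal shares of 1/8 among Sindre, Frida.
Sindre is living and takes 1/8.
Frida is living and takes 1/8.
Brynja predeceased; the 1/4 allotted to Brynja's branch passes to Brynja's issue by representation.
The 1/4 is divided into 3 equal shares of 1/12 among Eirik, Ragna, Magnus.
Eirik is living and takes 1/12.
Ragna is living and takes 1/12.
Magnus is living and takes 1/12.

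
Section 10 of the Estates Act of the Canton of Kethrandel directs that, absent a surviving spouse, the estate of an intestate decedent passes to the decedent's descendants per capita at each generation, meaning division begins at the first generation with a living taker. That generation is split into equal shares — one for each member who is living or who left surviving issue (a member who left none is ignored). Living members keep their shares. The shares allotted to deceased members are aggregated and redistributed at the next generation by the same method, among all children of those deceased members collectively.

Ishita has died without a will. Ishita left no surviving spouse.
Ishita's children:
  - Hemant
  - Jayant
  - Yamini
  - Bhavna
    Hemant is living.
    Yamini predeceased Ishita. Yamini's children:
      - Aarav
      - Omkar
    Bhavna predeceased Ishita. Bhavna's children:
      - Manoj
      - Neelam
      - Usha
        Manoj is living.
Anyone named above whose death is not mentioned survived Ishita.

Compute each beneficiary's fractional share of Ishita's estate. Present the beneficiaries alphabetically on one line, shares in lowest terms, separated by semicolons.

There is no surviving spouse, so the entire estate passes to Ishita's descendants per capita at each generation.
At generation 1 (Hemant, Jayant, Yamini, Bhavna) there are 4 shares of (1)/4 = 1/4 each.
Living: Hemant and Jayant — each takes 1/4.
Deceased: Yamini and Bhavna. Their combined 1/2 is pooled and carried to generation 2.
At generation 2 (Aarav, Omkar, Manoj, Neelam, Usha) there are 5 shares of (1/2)/5 = 1/10 each.
Living: Aarav, Omkar, Manoj, Neelam, and Usha — each takes 1/10.

Aarav 1/10; Hemant 1/4; Jayant 1/4; Manoj 1/10; Neelam 1/10; Omkar 1/10; Usha 1/10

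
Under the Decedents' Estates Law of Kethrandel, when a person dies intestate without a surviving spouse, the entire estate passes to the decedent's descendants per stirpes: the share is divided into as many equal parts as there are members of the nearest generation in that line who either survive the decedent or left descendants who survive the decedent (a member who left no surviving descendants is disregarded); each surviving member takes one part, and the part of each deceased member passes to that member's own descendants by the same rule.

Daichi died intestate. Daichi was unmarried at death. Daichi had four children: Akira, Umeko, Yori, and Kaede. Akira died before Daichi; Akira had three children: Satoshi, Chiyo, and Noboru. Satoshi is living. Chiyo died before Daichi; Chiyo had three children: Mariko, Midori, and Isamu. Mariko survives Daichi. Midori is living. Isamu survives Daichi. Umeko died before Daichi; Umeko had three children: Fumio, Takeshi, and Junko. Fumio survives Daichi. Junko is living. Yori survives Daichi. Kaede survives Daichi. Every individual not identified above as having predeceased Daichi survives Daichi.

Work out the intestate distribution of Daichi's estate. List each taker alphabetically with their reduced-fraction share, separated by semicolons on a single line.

Fumio 1/12; Isamu 1/36; Junko 1/12; Kaede 1/4; Mariko 1/36; Midori 1/36; Noboru 1/12; Satoshi 1/12; Takeshi 1/12; Yori 1/4

There is no surviving spouse, so the entire estate passes to Daichi's descendants per stirpes.
The estate is divided into 4 equal shares of 1/4 among Akira, Umeko, Yori, Kaede.
Akira predeceased; the 1/4 allotted to Akira's branch passes to Akira's issue by representation.
The 1/4 is divided into 3 equal shares of 1/12 among Satoshi, Chiyo, Noboru.
Satoshi is living and takes 1/12.
Chiyo predeceased; the 1/12 allotted to Chiyo's branch passes to Chiyo's issue by representation.
The 1/12 is divided into 3 equal shares of 1/36 among Mariko, Midori, Isamu.
Mariko is living and takes 1/36.
Midori is living and takes 1/36.
Isamu is living and takes 1/36.
Noboru is living and takes 1/12.
Umeko predeceased; the 1/4 allotted to Umeko's branch passes to Umeko's issue by representation.
The 1/4 is divided into 3 equal shares of 1/12 among Fumio, Takeshi, Junko.
Fumio is living and takes 1/12.
Takeshi is living and takes 1/12.
Junko is living and takes 1/12.
Yori is living and takes 1/4.
Kaede is living and takes 1/4.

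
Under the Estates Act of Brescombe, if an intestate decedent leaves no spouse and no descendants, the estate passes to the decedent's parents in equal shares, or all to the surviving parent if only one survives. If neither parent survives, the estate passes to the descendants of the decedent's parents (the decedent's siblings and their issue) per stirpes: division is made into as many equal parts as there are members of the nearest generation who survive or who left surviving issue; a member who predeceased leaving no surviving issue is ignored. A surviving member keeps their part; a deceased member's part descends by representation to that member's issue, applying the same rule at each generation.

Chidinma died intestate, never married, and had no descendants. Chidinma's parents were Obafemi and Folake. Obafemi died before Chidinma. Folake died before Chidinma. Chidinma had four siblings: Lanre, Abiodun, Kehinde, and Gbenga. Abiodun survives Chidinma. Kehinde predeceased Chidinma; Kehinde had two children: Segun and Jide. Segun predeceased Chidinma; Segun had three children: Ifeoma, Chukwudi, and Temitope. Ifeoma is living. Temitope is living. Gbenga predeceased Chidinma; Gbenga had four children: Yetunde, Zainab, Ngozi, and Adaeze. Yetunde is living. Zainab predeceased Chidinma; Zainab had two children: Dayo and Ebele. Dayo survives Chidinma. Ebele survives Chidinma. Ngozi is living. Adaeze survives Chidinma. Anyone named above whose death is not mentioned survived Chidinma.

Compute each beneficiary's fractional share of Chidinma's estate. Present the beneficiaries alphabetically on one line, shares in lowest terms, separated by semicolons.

Neither parent survives and there are no descendants, so the estate passes to Chidinma's siblings and their issue per stirpes.
The estate is divided into 4 equal shares of 1/4 among Lanre, Abiodun, Kehinde, Gbenga.
Lanre is living and takes 1/4.
Abiodun is living and takes 1/4.
Kehinde predeceased; the 1/4 allotted to Kehinde's branch passes to Kehinde's issue by representation.
The 1/4 is divided into 2 equal shares of 1/8 among Segun, Jide.
Segun predeceased; the 1/8 allotted to Segun's branch passes to Segun's issue by representation.
The 1/8 is divided into 3 equal shares of 1/24 among Ifeoma, Chukwudi, Temitope.
Ifeoma is living and takes 1/24.
Chukwudi is living and takes 1/24.
Temitope is living and takes 1/24.
Jide is living and takes 1/8.
Gbenga predeceased; the 1/4 allotted to Gbenga's branch passes to Gbenga's issue by representation.
The 1/4 is divided into 4 equal shares of 1/16 among Yetunde, Zainab, Ngozi, Adaeze.
Yetunde is living and takes 1/16.
Zainab predeceased; the 1/16 allotted to Zainab's branch passes to Zainab's issue by representation.
The 1/16 is divided into 2 equal shares of 1/32 among Dayo, Ebele.
Dayo is living and takes 1/32.
Ebele is living and takes 1/32.
Ngozi is living and takes 1/16.
Adaeze is living and takes 1/16.

Abiodun 1/4; Adaeze 1/16; Chukwudi 1/24; Dayo 1/32; Ebele 1/32; Ifeoma 1/24; Jide 1/8; Lanre 1/4; Ngozi 1/16; Temitope 1/24; Yetunde 1/16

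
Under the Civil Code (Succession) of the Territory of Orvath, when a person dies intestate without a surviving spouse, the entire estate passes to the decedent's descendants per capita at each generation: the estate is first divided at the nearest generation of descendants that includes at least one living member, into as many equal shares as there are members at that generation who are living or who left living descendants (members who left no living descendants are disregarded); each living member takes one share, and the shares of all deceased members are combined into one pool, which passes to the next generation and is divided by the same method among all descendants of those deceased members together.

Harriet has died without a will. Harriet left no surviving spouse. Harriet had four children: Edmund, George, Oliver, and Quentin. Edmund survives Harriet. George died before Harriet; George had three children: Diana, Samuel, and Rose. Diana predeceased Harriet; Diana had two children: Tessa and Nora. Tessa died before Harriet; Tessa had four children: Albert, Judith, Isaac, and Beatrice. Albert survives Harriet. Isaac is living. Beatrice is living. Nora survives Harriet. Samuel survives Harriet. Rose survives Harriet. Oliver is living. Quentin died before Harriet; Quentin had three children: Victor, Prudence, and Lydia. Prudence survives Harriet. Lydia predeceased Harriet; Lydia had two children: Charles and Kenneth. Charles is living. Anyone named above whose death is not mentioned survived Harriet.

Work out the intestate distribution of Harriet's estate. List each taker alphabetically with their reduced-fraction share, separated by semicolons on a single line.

There is no surviving spouse, so the entire estate passes to Harriet's descendants per capita at each generation.
At generation 1 (Edmund, George, Oliver, Quentin) there are 4 shares of (1)/4 = 1/4 each.
Living: Edmund and Oliver — each takes 1/4.
Deceased: George and Quentin. Their combined 1/2 is pooled and carried to generation 2.
At generation 2 (Diana, Samuel, Rose, Victor, Prudence, Lydia) there are 6 shares of (1/2)/6 = 1/12 each.
Living: Samuel, Rose, Victor, and Prudence — each takes 1/12.
Deceased: Diana and Lydia. Their combined 1/6 is pooled and carried to generation 3.
At generation 3 (Tessa, Nora, Charles, Kenneth) there are 4 shares of (1/6)/4 = 1/24 each.
Living: Nora, Charles, and Kenneth — each takes 1/24.
Deceased: Tessa. That 1/24 share is carried to generation 4.
At generation 4 (Albert, Judith, Isaac, Beatrice) there are 4 shares of (1/24)/4 = 1/96 each.
Living: Albert, Judith, Isaac, and Beatrice — each takes 1/96.

Albert 1/96; Beatrice 1/96; Charles 1/24; Edmund 1/4; Isaac 1/96; Judith 1/96; Kenneth 1/24; Nora 1/24; Oliver 1/4; Prudence 1/12; Rose 1/12; Samuel 1/12; Victor 1/12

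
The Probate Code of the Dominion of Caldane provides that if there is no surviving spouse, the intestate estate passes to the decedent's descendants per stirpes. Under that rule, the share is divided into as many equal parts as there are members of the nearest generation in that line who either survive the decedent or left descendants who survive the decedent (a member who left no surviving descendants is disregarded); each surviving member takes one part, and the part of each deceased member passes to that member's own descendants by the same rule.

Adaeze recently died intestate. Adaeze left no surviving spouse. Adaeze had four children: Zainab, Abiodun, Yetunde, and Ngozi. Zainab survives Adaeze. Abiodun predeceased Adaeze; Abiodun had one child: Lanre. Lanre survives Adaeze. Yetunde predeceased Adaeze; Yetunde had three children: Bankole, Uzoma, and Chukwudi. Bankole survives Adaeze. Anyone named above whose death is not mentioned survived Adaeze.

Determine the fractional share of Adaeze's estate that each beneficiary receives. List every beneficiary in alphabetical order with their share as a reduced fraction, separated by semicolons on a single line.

Bankole 1/12; Chukwudi 1/12; Lanre 1/4; Ngozi 1/4; Uzoma 1/12; Zainab 1/4

There is no surviving spouse, so the entire estate passes to Adaeze's descendants per stirpes.
The estate is divided into 4 equal shares of 1/4 among Zainab, Abiodun, Yetunde, Ngozi.
Zainab is living and takes 1/4.
Abiodun predeceased; the 1/4 allotted to Abiodun's branch passes to Abiodun's issue by representation.
Lanre is the sole taker at this level and receives the full 1/4.
Yetunde predeceased; the 1/4 allotted to Yetunde's branch passes to Yetunde's issue by representation.
The 1/4 is divided into 3 equal shares of 1/12 among Bankole, Uzoma, Chukwudi.
Bankole is living and takes 1/12.
Uzoma is living and takes 1/12.
Chukwudi is living and takes 1/12.
Ngozi is living and takes 1/4.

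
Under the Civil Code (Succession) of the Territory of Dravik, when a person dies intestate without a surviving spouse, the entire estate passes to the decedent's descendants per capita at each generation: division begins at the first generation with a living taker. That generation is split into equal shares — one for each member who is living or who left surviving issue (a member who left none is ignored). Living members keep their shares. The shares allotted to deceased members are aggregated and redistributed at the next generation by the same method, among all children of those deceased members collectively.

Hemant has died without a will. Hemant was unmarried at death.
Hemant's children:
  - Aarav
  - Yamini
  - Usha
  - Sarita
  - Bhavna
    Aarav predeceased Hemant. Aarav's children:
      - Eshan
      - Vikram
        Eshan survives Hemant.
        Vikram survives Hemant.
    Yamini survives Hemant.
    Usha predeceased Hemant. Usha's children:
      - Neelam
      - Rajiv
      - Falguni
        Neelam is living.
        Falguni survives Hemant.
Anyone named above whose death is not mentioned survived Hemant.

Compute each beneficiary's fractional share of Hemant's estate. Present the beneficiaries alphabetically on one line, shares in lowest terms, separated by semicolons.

There is no surviving spouse, so the entire estate passes to Hemant's descendants per capita at each generation.
At generation 1 (Aarav, Yamini, Usha, Sarita, Bhavna) there are 5 shares of (1)/5 = 1/5 each.
Living: Yamini, Sarita, and Bhavna — each takes 1/5.
Deceased: Aarav and Usha. Their combined 2/5 is pooled and carried to generation 2.
At generation 2 (Eshan, Vikram, Neelam, Rajiv, Falguni) there are 5 shares of (2/5)/5 = 2/25 each.
Living: Eshan, Vikram, Neelam, Rajiv, and Falguni — each takes 2/25.

Bhavna 1/5; Eshan 2/25; Falguni 2/25; Neelam 2/25; Rajiv 2/25; Sarita 1/5; Vikram 2/25; Yamini 1/5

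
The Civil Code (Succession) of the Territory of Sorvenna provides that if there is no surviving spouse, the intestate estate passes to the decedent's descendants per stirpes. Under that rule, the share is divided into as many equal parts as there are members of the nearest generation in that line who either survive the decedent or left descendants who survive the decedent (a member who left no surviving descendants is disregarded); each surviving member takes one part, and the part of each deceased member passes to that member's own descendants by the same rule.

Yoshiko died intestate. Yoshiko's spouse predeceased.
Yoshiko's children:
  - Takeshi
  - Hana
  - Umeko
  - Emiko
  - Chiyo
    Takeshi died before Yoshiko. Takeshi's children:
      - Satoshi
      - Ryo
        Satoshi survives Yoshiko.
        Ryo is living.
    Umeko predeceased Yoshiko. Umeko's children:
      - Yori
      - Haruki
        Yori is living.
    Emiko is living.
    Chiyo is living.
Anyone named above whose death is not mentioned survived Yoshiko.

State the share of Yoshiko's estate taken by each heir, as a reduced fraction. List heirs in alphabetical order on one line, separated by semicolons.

There is no surviving spouse, so the entire estate passes to Yoshiko's descendants per stirpes.
The estate is divided into 5 equal shares of 1/5 among Takeshi, Hana, Umeko, Emiko, Chiyo.
Takeshi predeceased; the 1/5 allotted to Takeshi's branch passes to Takeshi's issue by representation.
The 1/5 is divided into 2 equal shares of 1/10 among Satoshi, Ryo.
Satoshi is living and takes 1/10.
Ryo is living and takes 1/10.
Hana is living and takes 1/5.
Umeko predeceased; the 1/5 allotted to Umeko's branch passes to Umeko's issue by representation.
The 1/5 is divided into 2 equal shares of 1/10 among Yori, Haruki.
Yori is living and takes 1/10.
Haruki is living and takes 1/10.
Emiko is living and takes 1/5.
Chiyo is living and takes 1/5.

Chiyo 1/5; Emiko 1/5; Hana 1/5; Haruki 1/10; Ryo 1/10; Satoshi 1/10; Yori 1/10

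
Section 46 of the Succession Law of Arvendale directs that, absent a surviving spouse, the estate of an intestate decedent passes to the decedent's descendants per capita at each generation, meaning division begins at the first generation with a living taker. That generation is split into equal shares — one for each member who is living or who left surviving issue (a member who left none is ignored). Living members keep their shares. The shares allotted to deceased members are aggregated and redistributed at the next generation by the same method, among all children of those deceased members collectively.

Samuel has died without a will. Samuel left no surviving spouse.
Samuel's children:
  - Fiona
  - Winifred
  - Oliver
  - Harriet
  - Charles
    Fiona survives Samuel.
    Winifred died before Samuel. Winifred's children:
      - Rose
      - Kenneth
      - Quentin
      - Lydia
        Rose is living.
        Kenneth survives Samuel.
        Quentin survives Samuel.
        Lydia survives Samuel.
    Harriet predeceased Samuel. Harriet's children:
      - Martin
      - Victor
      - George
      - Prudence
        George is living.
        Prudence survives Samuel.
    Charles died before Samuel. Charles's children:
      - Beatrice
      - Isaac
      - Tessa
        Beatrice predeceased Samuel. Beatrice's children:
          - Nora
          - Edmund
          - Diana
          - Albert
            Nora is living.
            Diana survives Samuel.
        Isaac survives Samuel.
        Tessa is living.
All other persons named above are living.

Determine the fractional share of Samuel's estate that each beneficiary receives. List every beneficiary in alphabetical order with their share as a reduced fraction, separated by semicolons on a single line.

There is no surviving spouse, so the entire estate passes to Samuel's descendants per capita at each generation.
At generation 1 (Fiona, Winifred, Oliver, Harriet, Charles) there are 5 shares of (1)/5 = 1/5 each.
Living: Fiona and Oliver — each takes 1/5.
Deceased: Winifred, Harriet, and Charles. Their combined 3/5 is pooled and carried to generation 2.
At generation 2 (Rose, Kenneth, Quentin, Lydia, Martin, Victor, George, Prudence, Beatrice, Isaac, Tessa) there are 11 shares of (3/5)/11 = 3/55 each.
Living: Rose, Kenneth, Quentin, Lydia, Martin, Victor, George, Prudence, Isaac, and Tessa — each takes 3/55.
Deceased: Beatrice. That 3/55 share is carried to generation 3.
At generation 3 (Nora, Edmund, Diana, Albert) there are 4 shares of (3/55)/4 = 3/220 each.
Living: Nora, Edmund, Diana, and Albert — each takes 3/220.

Albert 3/220; Diana 3/220; Edmund 3/220; Fiona 1/5; George 3/55; Isaac 3/55; Kenneth 3/55; Lydia 3/55; Martin 3/55; Nora 3/220; Oliver 1/5; Prudence 3/55; Quentin 3/55; Rose 3/55; Tessa 3/55; Victor 3/55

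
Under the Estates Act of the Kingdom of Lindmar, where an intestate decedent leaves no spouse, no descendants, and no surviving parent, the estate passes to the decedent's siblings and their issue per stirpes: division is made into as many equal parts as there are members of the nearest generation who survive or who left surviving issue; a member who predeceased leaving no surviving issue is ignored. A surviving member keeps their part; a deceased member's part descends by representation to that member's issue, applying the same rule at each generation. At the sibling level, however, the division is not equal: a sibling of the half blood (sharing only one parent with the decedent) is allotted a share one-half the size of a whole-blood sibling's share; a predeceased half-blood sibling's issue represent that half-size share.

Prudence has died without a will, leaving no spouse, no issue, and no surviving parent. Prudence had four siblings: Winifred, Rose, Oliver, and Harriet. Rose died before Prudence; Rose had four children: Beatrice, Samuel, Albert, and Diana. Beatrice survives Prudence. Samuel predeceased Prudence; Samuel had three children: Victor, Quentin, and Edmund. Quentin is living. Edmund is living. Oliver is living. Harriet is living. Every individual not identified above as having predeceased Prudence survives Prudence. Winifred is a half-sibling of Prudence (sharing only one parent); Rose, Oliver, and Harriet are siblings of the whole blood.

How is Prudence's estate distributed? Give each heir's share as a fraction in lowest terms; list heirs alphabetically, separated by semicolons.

Albert 1/14; Beatrice 1/14; Diana 1/14; Edmund 1/42; Harriet 2/7; Oliver 2/7; Quentin 1/42; Victor 1/42; Winifred 1/7

No spouse, descendants, or parent survives, so the estate passes to Prudence's siblings per stirpes.
Half-blood siblings count for one-half the weight of whole-blood siblings at the initial division.
Dividing 1 in proportion to weights (total weight 7/2): Winifred (weight 1/2) → 1/7; Rose (weight 1) → 2/7; Oliver (weight 1) → 2/7; Harriet (weight 1) → 2/7.
Winifred is living and takes 1/7.
Rose predeceased; the 2/7 allotted to Rose's branch passes to Rose's issue by representation.
The 2/7 is divided into 4 equal shares of 1/14 among Beatrice, Samuel, Albert, Diana.
Beatrice is living and takes 1/14.
Samuel predeceased; the 1/14 allotted to Samuel's branch passes to Samuel's issue by representation.
The 1/14 is divided into 3 equal shares of 1/42 among Victor, Quentin, Edmund.
Victor is living and takes 1/42.
Quentin is living and takes 1/42.
Edmund is living and takes 1/42.
Albert is living and takes 1/14.
Diana is living and takes 1/14.
Oliver is living and takes 2/7.
Harriet is living and takes 2/7.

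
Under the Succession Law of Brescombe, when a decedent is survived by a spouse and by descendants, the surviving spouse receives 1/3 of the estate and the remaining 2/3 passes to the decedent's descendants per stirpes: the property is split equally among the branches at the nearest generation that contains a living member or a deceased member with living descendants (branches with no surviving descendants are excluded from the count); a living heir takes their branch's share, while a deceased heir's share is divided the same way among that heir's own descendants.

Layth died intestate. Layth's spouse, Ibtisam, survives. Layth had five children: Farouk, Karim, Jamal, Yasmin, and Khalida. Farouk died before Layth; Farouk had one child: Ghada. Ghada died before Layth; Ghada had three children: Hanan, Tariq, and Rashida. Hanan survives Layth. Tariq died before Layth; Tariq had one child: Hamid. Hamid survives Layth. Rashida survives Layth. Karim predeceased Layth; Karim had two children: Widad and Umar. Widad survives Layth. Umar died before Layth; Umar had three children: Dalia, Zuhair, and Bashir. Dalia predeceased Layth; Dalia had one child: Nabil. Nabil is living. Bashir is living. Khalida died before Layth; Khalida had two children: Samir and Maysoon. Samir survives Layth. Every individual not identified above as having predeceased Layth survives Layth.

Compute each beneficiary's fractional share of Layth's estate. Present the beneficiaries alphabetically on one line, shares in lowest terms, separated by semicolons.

Ibtisam, as surviving spouse, takes 1/3.
The remaining 2/3 passes to Layth's descendants per stirpes.
The 2/3 is divided into 5 equal shares of 2/15 among Farouk, Karim, Jamal, Yasmin, Khalida.
Farouk predeceased; the 2/15 allotted to Farouk's branch passes to Farouk's issue by representation.
Ghada's line is the sole branch at this level, so the full 2/15 passes to Ghada's issue by representation.
The 2/15 is divided into 3 equal shares of 2/45 among Hanan, Tariq, Rashida.
Hanan is living and takes 2/45.
Tariq predeceased; the 2/45 allotted to Tariq's branch passes to Tariq's issue by representation.
Hamid is the sole taker at this level and receives the full 2/45.
Rashida is living and takes 2/45.
Karim predeceased; the 2/15 allotted to Karim's branch passes to Karim's issue by representation.
The 2/15 is divided into 2 equal shares of 1/15 among Widad, Umar.
Widad is living and takes 1/15.
Umar predeceased; the 1/15 allotted to Umar's branch passes to Umar's issue by representation.
The 1/15 is divided into 3 equal shares of 1/45 among Dalia, Zuhair, Bashir.
Dalia predeceased; the 1/45 allotted to Dalia's branch passes to Dalia's issue by representation.
Nabil is the sole taker at this level and receives the full 1/45.
Zuhair is living and takes 1/45.
Bashir is living and takes 1/45.
Jamal is living and takes 2/15.
Yasmin is living and takes 2/15.
Khalida predeceased; the 2/15 allotted to Khalida's branch passes to Khalida's issue by representation.
The 2/15 is divided into 2 equal shares of 1/15 among Samir, Maysoon.
Samir is living and takes 1/15.
Maysoon is living and takes 1/15.

Bashir 1/45; Hamid 2/45; Hanan 2/45; Ibtisam 1/3; Jamal 2/15; Maysoon 1/15; Nabil 1/45; Rashida 2/45; Samir 1/15; Widad 1/15; Yasmin 2/15; Zuhair 1/45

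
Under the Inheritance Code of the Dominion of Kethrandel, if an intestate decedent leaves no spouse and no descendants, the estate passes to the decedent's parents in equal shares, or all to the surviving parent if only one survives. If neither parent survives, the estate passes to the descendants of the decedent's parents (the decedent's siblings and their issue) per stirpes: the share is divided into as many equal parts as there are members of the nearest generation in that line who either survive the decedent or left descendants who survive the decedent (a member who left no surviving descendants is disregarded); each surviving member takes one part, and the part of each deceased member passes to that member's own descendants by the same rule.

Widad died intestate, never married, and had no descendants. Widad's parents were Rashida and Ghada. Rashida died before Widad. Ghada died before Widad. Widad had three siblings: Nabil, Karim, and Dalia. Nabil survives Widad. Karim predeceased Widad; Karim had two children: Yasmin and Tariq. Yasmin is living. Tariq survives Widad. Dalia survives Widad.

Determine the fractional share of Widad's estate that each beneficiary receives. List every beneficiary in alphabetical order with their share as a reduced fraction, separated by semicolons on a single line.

Dalia 1/3; Nabil 1/3; Tariq 1/6; Yasmin 1/6

Neither parent survives and there are no descendants, so the estate passes to Widad's siblings and their issue per stirpes.
The estate is divided into 3 equal shares of 1/3 among Nabil, Karim, Dalia.
Nabil is living and takes 1/3.
Karim predeceased; the 1/3 allotted to Karim's branch passes to Karim's issue by representation.
The 1/3 is divided into 2 equal shares of 1/6 among Yasmin, Tariq.
Yasmin is living and takes 1/6.
Tariq is living and takes 1/6.
Dalia is living and takes 1/3.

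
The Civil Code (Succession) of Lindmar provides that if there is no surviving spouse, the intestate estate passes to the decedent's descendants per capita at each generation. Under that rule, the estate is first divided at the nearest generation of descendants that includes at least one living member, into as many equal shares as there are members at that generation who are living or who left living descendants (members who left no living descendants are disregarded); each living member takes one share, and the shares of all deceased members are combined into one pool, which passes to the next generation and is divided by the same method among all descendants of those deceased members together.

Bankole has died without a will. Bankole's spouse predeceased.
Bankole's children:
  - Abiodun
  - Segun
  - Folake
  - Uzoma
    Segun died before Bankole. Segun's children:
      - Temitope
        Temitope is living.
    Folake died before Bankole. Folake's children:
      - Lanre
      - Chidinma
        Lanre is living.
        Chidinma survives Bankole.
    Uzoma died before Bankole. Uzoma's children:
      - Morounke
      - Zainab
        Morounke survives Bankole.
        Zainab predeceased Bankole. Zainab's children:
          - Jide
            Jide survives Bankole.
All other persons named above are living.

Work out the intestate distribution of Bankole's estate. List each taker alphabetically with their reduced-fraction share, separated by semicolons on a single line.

Abiodun 1/4; Chidinma 3/20; Jide 3/20; Lanre 3/20; Morounke 3/20; Temitope 3/20

There is no surviving spouse, so the entire estate passes to Bankole's descendants per capita at each generation.
At generation 1 (Abiodun, Segun, Folake, Uzoma) there are 4 shares of (1)/4 = 1/4 each.
Living: Abiodun — each takes 1/4.
Deceased: Segun, Folake, and Uzoma. Their combined 3/4 is pooled and carried to generation 2.
At generation 2 (Temitope, Lanre, Chidinma, Morounke, Zainab) there are 5 shares of (3/4)/5 = 3/20 each.
Living: Temitope, Lanre, Chidinma, and Morounke — each takes 3/20.
Deceased: Zainab. That 3/20 share is carried to generation 3.
At generation 3 (Jide) there are 1 shares of (3/20)/1 = 3/20 each.
Living: Jide — each takes 3/20.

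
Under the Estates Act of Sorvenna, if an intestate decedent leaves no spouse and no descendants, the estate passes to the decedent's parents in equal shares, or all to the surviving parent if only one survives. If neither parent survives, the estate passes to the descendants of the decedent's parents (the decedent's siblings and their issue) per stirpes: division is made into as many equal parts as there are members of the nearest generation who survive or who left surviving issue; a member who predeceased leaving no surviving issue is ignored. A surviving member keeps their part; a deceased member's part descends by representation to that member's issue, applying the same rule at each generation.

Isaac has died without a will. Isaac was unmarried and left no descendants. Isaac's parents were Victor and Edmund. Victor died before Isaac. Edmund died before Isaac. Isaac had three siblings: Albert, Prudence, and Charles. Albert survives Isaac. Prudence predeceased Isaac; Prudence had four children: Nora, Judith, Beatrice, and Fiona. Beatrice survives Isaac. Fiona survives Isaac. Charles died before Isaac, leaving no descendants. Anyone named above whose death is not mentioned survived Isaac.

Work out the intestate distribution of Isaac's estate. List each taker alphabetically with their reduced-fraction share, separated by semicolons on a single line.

Albert 1/2; Beatrice 1/8; Fiona 1/8; Judith 1/8; Nora 1/8

Neither parent survives and there are no descendants, so the estate passes to Isaac's siblings and their issue per stirpes.
Charles left no surviving issue, so that branch lapses and is disregarded.
The estate is divided into 2 equal shares of 1/2 among Albert, Prudence.
Albert is living and takes 1/2.
Prudence predeceased; the 1/2 allotted to Prudence's branch passes to Prudence's issue by representation.
The 1/2 is divided into 4 equal shares of 1/8 among Nora, Judith, Beatrice, Fiona.
Nora is living and takes 1/8.
Judith is living and takes 1/8.
Beatrice is living and takes 1/8.
Fiona is living and takes 1/8.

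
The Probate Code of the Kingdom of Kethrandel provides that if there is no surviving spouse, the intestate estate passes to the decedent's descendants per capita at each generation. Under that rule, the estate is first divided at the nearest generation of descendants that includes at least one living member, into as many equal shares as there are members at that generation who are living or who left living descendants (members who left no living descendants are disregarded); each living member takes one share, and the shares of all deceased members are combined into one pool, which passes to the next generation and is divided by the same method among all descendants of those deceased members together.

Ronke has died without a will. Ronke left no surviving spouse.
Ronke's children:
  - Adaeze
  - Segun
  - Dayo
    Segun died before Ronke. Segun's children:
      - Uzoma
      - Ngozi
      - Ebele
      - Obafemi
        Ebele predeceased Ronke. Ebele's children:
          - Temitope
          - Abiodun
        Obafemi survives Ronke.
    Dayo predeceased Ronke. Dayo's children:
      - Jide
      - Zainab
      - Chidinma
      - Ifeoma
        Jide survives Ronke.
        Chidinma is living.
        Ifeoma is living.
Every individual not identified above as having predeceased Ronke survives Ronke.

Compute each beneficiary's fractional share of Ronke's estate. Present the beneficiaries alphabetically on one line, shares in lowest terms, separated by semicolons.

There is no surviving spouse, so the entire estate passes to Ronke's descendants per capita at each generation.
At generation 1 (Adaeze, Segun, Dayo) there are 3 shares of (1)/3 = 1/3 each.
Living: Adaeze — each takes 1/3.
Deceased: Segun and Dayo. Their combined 2/3 is pooled and carried to generation 2.
At generation 2 (Uzoma, Ngozi, Ebele, Obafemi, Jide, Zainab, Chidinma, Ifeoma) there are 8 shares of (2/3)/8 = 1/12 each.
Living: Uzoma, Ngozi, Obafemi, Jide, Zainab, Chidinma, and Ifeoma — each takes 1/12.
Deceased: Ebele. That 1/12 share is carried to generation 3.
At generation 3 (Temitope, Abiodun) there are 2 shares of (1/12)/2 = 1/24 each.
Living: Temitope and Abiodun — each takes 1/24.

Abiodun 1/24; Adaeze 1/3; Chidinma 1/12; Ifeoma 1/12; Jide 1/12; Ngozi 1/12; Obafemi 1/12; Temitope 1/24; Uzoma 1/12; Zainab 1/12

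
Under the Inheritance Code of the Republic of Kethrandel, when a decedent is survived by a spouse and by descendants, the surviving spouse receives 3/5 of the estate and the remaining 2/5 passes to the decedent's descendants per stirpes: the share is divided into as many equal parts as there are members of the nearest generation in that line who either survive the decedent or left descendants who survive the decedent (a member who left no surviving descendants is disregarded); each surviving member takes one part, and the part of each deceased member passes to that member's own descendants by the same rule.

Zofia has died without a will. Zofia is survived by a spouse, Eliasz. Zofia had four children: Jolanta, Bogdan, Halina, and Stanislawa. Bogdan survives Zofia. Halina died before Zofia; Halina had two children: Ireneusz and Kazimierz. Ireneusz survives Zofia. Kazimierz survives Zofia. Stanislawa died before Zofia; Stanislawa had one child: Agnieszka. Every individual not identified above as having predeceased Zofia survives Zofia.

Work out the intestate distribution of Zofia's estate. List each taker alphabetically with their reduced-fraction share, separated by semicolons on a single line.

Agnieszka 1/10; Bogdan 1/10; Eliasz 3/5; Ireneusz 1/20; Jolanta 1/10; Kazimierz 1/20

Eliasz, as surviving spouse, takes 3/5.
The remaining 2/5 passes to Zofia's descendants per stirpes.
The 2/5 is divided into 4 equal shares of 1/10 among Jolanta, Bogdan, Halina, Stanislawa.
Jolanta is living and takes 1/10.
Bogdan is living and takes 1/10.
Halina predeceased; the 1/10 allotted to Halina's branch passes to Halina's issue by representation.
The 1/10 is divided into 2 equal shares of 1/20 among Ireneusz, Kazimierz.
Ireneusz is living and takes 1/20.
Kazimierz is living and takes 1/20.
Stanislawa predeceased; the 1/10 allotted to Stanislawa's branch passes to Stanislawa's issue by representation.
Agnieszka is the sole taker at this level and receives the full 1/10.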